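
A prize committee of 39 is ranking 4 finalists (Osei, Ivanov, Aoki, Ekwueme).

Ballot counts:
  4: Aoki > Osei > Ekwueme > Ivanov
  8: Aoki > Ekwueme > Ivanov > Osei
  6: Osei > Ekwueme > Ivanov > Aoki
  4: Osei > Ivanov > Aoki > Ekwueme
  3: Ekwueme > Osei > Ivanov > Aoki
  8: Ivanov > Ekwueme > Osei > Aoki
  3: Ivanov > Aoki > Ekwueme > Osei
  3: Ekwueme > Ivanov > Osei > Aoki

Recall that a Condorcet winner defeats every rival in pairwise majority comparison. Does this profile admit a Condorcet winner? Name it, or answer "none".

Ekwueme

Check each pair by majority over 39 ballots:
Osei vs Ivanov: 4+6+4+3 = 17 for Osei, 22 for Ivanov — Ivanov by 22–17.
Osei–Aoki: Osei 24–15.
Osei vs Ekwueme: 14 to 25, Ekwueme.
Ivanov vs Aoki: 27 to 12, Ivanov.
Ivanov vs Ekwueme: 4+8+3 = 15 for Ivanov, 24 for Ekwueme — Ekwueme by 24–15.
Aoki–Ekwueme: Ekwueme 20–19.
Ekwueme wins every pairwise contest, so Ekwueme is the Condorcet winner.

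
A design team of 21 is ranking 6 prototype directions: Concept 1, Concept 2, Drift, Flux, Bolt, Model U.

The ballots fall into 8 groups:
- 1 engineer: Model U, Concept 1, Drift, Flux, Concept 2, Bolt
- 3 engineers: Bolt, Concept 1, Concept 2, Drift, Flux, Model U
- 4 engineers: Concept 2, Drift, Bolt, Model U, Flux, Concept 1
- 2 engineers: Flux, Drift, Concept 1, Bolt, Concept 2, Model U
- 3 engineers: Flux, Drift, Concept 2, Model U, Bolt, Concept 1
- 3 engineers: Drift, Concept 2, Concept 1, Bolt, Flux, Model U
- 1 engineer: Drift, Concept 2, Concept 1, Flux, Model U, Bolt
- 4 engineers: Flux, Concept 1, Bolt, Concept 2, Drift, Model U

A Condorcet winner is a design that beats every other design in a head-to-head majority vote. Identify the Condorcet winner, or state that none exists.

Check each pair by majority over 21 ballots:
Concept 1 vs Concept 2: Concept 1 preferred on 1+3+2+4 = 10 ballots; Concept 2 wins 11–10.
Concept 1–Drift: Drift 13–8.
Concept 1 vs Flux: Flux wins 13–8.
Concept 1 vs Bolt: Concept 1, 11–10.
Concept 1 vs Model U: Concept 1 preferred on 3+2+3+1+4 = 13 ballots; Concept 1 wins 13–8.
Concept 2 vs Drift: Concept 2 wins 11–10.
Concept 2 vs Flux: Concept 2, 11–10.
Concept 2 vs Bolt: Concept 2 preferred on 1+4+3+3+1 = 12 ballots; Concept 2 wins 12–9.
Concept 2 vs Model U: Concept 2 wins 20–1.
Drift vs Flux: Drift is ranked higher on 1+3+4+3+1 = 12 ballots, Flux on 9. Drift wins 12–9.
Drift vs Bolt: 14 to 7, Drift.
Drift vs Model U: Drift wins 20–1.
Flux vs Bolt: Flux, 11–10.
Flux vs Model U: Flux preferred on 3+2+3+3+1+4 = 16 ballots; Flux wins 16–5.
Bolt vs Model U: 3+4+2+3+4 = 16 for Bolt, 5 for Model U — Bolt by 16–5.
Concept 2 defeats every rival head-to-head and is the Condorcet winner.

Concept 2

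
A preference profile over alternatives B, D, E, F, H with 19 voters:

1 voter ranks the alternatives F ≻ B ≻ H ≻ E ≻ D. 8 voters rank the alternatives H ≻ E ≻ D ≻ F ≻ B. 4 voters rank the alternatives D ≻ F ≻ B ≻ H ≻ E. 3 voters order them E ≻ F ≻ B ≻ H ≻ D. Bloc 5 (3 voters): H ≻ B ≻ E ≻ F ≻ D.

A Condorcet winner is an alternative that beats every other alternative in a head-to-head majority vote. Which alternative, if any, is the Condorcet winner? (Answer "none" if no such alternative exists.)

H

Head-to-head results (19 voters):
B vs D: D wins 12–7.
B vs E: E, 11–8.
B vs F: F, 16–3.
B vs H: H, 11–8.
D vs E: E wins 15–4.
D vs F: D wins 12–7.
D vs H: H wins 15–4.
E vs F: E, 14–5.
E vs H: H wins 16–3.
F vs H: H wins 11–8.
H defeats every rival head-to-head and is the Condorcet winner.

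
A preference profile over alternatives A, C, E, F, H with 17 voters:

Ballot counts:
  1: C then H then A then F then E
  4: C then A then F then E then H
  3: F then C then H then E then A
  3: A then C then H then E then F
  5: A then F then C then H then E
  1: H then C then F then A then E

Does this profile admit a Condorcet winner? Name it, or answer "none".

Head-to-head results (17 voters):
A–C: C 9–8.
A–E: A 14–3.
A vs F: A wins 13–4.
A–H: A 12–5.
C vs E: C, 17–0.
C vs F: C, 9–8.
C vs H: C, 16–1.
E vs F: F wins 14–3.
E–H: H 13–4.
F vs H: F, 12–5.
C wins every pairwise contest, so C is the Condorcet winner.

C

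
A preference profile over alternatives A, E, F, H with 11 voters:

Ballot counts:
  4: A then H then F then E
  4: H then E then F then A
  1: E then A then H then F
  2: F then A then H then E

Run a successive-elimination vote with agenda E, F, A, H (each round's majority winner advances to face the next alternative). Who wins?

H

Round 1: E vs F — 5–6, F advances.
Round 2: F vs A — 6–5, F advances.
Round 3: F vs H — 2–9, H advances.
The agenda winner is H.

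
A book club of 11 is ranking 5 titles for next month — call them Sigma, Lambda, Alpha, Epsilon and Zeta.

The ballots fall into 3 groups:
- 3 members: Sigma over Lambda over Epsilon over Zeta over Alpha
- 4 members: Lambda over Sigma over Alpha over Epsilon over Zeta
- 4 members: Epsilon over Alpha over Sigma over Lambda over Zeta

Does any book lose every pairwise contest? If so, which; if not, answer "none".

Pairwise majorities:
Sigma vs Lambda: Sigma wins 7–4.
Sigma vs Alpha: Sigma, 7–4.
Sigma vs Epsilon: Sigma is ranked higher on 3+4 = 7 ballots, Epsilon on 4. Sigma wins 7–4.
Sigma vs Zeta: Sigma preferred on 3+4+4 = 11 ballots; Sigma wins 11–0.
Lambda vs Alpha: Lambda wins 7–4.
Lambda–Epsilon: Lambda 7–4.
Lambda–Zeta: Lambda 11–0.
Alpha vs Epsilon: 4 to 7, Epsilon.
Alpha vs Zeta: Alpha, 8–3.
Epsilon vs Zeta: Epsilon is ranked higher on 3+4+4 = 11 ballots, Zeta on 0. Epsilon wins 11–0.
Only Zeta has no wins; Zeta is the Condorcet loser.

Zeta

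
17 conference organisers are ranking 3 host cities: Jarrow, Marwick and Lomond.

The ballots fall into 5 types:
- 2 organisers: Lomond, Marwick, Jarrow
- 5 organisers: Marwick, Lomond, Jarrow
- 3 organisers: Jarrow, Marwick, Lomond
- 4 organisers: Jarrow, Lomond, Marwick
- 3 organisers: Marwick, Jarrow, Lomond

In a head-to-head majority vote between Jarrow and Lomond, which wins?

Jarrow

Ballots ranking Jarrow above Lomond: 3 + 4 + 3 = 10.
Ballots ranking Lomond above Jarrow: 17 − 10 = 7.
Jarrow wins the head-to-head 10–7.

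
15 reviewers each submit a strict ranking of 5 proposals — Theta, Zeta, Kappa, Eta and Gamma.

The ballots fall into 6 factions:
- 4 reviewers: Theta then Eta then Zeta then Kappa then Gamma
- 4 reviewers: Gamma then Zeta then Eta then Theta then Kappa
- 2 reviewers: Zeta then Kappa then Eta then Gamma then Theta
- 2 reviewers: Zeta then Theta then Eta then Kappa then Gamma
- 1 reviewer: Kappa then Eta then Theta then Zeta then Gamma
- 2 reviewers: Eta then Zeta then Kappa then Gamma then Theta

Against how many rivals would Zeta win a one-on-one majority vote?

4

Zeta against each rival (15 reviewers):
Zeta vs Theta: Zeta is ranked higher on 4+2+2+2 = 10 ballots, Theta on 5. Zeta wins 10–5.
Zeta vs Kappa: 4+4+2+2+2 = 14 for Zeta, 1 for Kappa — Zeta by 14–1.
Zeta vs Eta: 4+2+2 = 8 for Zeta, 7 for Eta — Zeta by 8–7.
Zeta vs Gamma: Zeta, 11–4.
Zeta beats Theta, Kappa, Eta, Gamma — 4 pairwise wins.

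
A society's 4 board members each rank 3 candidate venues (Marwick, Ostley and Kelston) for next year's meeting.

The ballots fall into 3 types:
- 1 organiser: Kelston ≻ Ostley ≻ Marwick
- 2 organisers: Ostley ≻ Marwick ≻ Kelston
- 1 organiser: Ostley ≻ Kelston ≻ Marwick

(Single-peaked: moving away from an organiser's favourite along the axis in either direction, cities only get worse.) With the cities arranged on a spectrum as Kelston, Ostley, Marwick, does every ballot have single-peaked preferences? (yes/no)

yes

Axis positions: Kelston=1, Ostley=2, Marwick=3.
Type 1 (peak Kelston at position 1): ranking walks positions 1-2-3, expanding outward from the peak — single-peaked.
Type 2 (peak Ostley at position 2): ranking walks positions 2-3-1, expanding outward from the peak — single-peaked.
Type 3 (peak Ostley at position 2): ranking walks positions 2-1-3, expanding outward from the peak — single-peaked.
Every ranking is single-peaked on this axis.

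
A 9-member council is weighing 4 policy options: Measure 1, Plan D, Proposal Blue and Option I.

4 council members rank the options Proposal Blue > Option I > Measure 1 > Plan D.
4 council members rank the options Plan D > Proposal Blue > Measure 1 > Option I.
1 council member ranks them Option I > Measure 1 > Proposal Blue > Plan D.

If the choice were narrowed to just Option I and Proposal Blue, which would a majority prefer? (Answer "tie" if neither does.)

Ballots ranking Option I above Proposal Blue: 1.
Ballots ranking Proposal Blue above Option I: 9 − 1 = 8.
Proposal Blue wins the head-to-head 8–1.

Proposal Blue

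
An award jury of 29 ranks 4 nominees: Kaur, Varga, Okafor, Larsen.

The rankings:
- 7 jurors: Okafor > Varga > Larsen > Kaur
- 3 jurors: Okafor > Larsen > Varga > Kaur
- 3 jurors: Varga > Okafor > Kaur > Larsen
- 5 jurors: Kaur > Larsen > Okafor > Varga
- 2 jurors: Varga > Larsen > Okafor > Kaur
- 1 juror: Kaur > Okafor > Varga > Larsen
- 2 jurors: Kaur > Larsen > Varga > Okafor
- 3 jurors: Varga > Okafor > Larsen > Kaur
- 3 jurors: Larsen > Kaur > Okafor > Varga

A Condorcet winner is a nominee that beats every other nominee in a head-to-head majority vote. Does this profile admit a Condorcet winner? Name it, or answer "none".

Pairwise majorities:
Kaur vs Varga: Varga, 18–11.
Kaur vs Okafor: Kaur is ranked higher on 5+1+2+3 = 11 ballots, Okafor on 18. Okafor wins 18–11.
Kaur vs Larsen: 11 to 18, Larsen.
Varga vs Okafor: 10 to 19, Okafor.
Varga vs Larsen: Varga is ranked higher on 7+3+2+1+3 = 16 ballots, Larsen on 13. Varga wins 16–13.
Okafor vs Larsen: Okafor, 17–12.
Okafor defeats every rival head-to-head and is the Condorcet winner.

Okafor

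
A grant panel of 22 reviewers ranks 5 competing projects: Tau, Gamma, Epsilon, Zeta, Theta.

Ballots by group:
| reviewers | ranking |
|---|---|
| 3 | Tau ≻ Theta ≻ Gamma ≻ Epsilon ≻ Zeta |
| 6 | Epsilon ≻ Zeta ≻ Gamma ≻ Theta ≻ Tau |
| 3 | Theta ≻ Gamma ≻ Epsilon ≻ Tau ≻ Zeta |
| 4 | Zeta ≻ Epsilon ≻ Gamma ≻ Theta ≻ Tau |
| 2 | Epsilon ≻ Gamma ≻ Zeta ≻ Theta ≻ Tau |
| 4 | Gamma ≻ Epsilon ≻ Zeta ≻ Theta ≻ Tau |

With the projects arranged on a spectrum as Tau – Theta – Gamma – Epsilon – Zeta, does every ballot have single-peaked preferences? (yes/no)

Axis positions: Tau=1, Theta=2, Gamma=3, Epsilon=4, Zeta=5.
Group 1 (peak Tau at position 1): ranking walks positions 1-2-3-4-5, expanding outward from the peak — single-peaked.
Group 2 (peak Epsilon at position 4): ranking walks positions 4-5-3-2-1, expanding outward from the peak — single-peaked.
Group 3 (peak Theta at position 2): ranking walks positions 2-3-4-1-5, expanding outward from the peak — single-peaked.
Group 4 (peak Zeta at position 5): ranking walks positions 5-4-3-2-1, expanding outward from the peak — single-peaked.
Group 5 (peak Epsilon at position 4): ranking walks positions 4-3-5-2-1, expanding outward from the peak — single-peaked.
Group 6 (peak Gamma at position 3): ranking walks positions 3-4-5-2-1, expanding outward from the peak — single-peaked.
Every ranking is single-peaked on this axis.

yes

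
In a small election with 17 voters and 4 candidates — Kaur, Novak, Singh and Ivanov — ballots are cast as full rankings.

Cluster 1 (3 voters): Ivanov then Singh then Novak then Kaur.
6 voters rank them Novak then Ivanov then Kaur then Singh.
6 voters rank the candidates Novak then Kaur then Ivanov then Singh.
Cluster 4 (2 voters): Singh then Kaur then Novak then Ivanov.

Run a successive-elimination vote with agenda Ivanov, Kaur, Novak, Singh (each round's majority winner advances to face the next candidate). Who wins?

Novak

Round 1: Ivanov vs Kaur — 9–8, Ivanov advances.
Round 2: Ivanov vs Novak — 3–14, Novak advances.
Round 3: Novak vs Singh — 12–5, Novak advances.
The agenda winner is Novak.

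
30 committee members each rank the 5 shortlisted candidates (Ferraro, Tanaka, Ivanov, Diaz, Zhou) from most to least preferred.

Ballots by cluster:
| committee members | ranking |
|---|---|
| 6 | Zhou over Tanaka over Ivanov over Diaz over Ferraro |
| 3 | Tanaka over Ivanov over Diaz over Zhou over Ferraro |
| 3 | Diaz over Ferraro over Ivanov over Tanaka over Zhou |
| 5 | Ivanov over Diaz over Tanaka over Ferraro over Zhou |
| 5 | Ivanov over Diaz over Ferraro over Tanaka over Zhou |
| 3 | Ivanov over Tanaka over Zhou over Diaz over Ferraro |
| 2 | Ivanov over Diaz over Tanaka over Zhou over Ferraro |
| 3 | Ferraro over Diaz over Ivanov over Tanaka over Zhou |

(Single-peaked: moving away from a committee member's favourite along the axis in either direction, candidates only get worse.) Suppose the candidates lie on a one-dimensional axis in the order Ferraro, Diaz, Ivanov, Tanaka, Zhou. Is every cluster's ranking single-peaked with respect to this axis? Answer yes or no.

yes

Axis positions: Ferraro=1, Diaz=2, Ivanov=3, Tanaka=4, Zhou=5.
Cluster 1 (peak Zhou at position 5): ranking walks positions 5-4-3-2-1, expanding outward from the peak — single-peaked.
Cluster 2 (peak Tanaka at position 4): ranking walks positions 4-3-2-5-1, expanding outward from the peak — single-peaked.
Cluster 3 (peak Diaz at position 2): ranking walks positions 2-1-3-4-5, expanding outward from the peak — single-peaked.
Cluster 4 (peak Ivanov at position 3): ranking walks positions 3-2-4-1-5, expanding outward from the peak — single-peaked.
Cluster 5 (peak Ivanov at position 3): ranking walks positions 3-2-1-4-5, expanding outward from the peak — single-peaked.
Cluster 6 (peak Ivanov at position 3): ranking walks positions 3-4-5-2-1, expanding outward from the peak — single-peaked.
Cluster 7 (peak Ivanov at position 3): ranking walks positions 3-2-4-5-1, expanding outward from the peak — single-peaked.
Cluster 8 (peak Ferraro at position 1): ranking walks positions 1-2-3-4-5, expanding outward from the peak — single-peaked.
Every ranking is single-peaked on this axis.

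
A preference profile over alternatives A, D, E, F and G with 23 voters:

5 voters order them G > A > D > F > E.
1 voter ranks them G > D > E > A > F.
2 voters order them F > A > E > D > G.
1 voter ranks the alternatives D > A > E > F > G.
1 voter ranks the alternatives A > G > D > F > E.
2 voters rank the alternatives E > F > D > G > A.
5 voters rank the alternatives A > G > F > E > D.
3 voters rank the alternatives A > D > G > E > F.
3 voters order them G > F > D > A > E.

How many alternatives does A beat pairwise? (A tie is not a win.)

A against each rival (23 voters):
A vs D: A, 16–7.
A vs E: A preferred on 20 ballots; A wins 20–3.
A vs F: A wins 16–7.
A vs G: A, 12–11.
A beats D, E, F, G — 4 pairwise wins.

4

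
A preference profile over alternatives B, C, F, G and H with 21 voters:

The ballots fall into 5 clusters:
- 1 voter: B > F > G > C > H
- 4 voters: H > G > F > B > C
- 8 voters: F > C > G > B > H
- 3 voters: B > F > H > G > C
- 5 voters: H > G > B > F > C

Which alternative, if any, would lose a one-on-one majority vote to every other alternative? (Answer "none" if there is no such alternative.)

C

Pairwise majorities:
B vs C: B is ranked higher on 1+4+3+5 = 13 ballots, C on 8. B wins 13–8.
B–F: F 12–9.
B vs G: G, 17–4.
B vs H: 12 to 9, B.
C vs F: 0 to 21, F.
C vs G: 8 for C, 13 for G — G by 13–8.
C–H: H 12–9.
F vs G: 12 to 9, F.
F–H: F 12–9.
G vs H: 1+8 = 9 for G, 12 for H — H by 12–9.
C loses to every other alternative — it is the Condorcet loser.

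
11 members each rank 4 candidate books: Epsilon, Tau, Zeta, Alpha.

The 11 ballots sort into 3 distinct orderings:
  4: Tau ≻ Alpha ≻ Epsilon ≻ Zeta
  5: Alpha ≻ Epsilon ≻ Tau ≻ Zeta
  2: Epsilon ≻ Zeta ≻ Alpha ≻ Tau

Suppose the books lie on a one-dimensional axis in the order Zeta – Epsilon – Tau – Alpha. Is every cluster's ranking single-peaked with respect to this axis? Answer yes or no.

no

Axis positions: Zeta=1, Epsilon=2, Tau=3, Alpha=4.
Cluster 1 (peak Tau at position 3): ranking walks positions 3-4-2-1, expanding outward from the peak — single-peaked.
Cluster 2: ranking walks positions 4-2-3-1; Epsilon is ranked above Tau even though Tau lies between Epsilon and the peak Alpha on the axis — preferences dip and rise again. Not single-peaked.
Cluster 3: ranking walks positions 2-1-4-3; Alpha is ranked above Tau even though Tau lies between Alpha and the peak Epsilon on the axis — preferences dip and rise again. Not single-peaked.
Cluster 2 violates single-peakedness, so the profile is not single-peaked on this axis.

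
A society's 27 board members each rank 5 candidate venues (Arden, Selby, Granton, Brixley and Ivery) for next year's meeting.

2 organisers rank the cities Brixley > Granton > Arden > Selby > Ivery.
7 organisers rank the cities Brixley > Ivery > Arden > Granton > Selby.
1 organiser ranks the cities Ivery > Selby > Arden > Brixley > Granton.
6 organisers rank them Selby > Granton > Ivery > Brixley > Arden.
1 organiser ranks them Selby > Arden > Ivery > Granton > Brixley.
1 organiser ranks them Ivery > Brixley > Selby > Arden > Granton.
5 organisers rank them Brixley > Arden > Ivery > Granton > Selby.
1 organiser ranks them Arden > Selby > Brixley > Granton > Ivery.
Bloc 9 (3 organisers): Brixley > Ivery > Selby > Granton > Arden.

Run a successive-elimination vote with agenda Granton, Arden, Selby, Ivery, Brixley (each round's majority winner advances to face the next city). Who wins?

Brixley

Round 1: Granton vs Arden — 11–16, Arden advances.
Round 2: Arden vs Selby — 15–12, Arden advances.
Round 3: Arden vs Ivery — 9–18, Ivery advances.
Round 4: Ivery vs Brixley — 9–18, Brixley advances.
The agenda winner is Brixley.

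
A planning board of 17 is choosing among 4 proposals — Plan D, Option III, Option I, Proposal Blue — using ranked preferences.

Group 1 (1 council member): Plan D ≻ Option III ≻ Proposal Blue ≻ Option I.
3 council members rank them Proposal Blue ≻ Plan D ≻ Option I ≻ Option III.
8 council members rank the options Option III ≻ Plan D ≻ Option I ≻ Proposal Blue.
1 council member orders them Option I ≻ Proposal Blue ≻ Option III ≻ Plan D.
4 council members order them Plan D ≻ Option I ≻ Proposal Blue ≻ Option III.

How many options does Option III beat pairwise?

Option III against each rival (17 council members):
Option III vs Plan D: Option III wins 9–8.
Option III vs Option I: Option III preferred on 1+8 = 9 ballots; Option III wins 9–8.
Option III vs Proposal Blue: 9 to 8, Option III.
Option III beats Plan D, Option I, Proposal Blue — 3 pairwise wins.

3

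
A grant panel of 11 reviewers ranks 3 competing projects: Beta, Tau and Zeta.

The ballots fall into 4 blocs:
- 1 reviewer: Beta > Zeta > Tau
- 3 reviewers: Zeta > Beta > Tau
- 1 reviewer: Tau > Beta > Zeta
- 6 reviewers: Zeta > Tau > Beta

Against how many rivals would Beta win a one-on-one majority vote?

Beta against each rival (11 reviewers):
Beta vs Tau: Beta is ranked higher on 1+3 = 4 ballots, Tau on 7. Tau wins 7–4.
Beta vs Zeta: 2 to 9, Zeta.
Beta beats no one; loses to Tau, Zeta — 0 pairwise wins.

0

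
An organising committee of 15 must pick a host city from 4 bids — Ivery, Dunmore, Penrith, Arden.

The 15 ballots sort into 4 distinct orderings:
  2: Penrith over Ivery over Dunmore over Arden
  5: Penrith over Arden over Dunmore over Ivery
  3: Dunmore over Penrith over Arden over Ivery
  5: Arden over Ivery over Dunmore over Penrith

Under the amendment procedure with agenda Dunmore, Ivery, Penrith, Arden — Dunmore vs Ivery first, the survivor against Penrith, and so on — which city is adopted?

Arden

Round 1: Dunmore vs Ivery — 8–7, Dunmore advances.
Round 2: Dunmore vs Penrith — 8–7, Dunmore advances.
Round 3: Dunmore vs Arden — 5–10, Arden advances.
Arden survives the agenda.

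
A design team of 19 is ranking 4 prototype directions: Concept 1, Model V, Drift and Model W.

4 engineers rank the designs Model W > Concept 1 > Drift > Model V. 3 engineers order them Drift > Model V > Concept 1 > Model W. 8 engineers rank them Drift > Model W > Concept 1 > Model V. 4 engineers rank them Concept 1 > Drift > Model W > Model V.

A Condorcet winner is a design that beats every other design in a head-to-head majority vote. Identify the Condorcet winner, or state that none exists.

Drift

Head-to-head results (19 engineers):
Concept 1–Model V: Concept 1 16–3.
Concept 1 vs Drift: Drift, 11–8.
Concept 1 vs Model W: Model W wins 12–7.
Model V vs Drift: Drift wins 19–0.
Model V vs Model W: Model W, 16–3.
Drift vs Model W: Drift wins 15–4.
Only Drift has no losses; Drift is the Condorcet winner.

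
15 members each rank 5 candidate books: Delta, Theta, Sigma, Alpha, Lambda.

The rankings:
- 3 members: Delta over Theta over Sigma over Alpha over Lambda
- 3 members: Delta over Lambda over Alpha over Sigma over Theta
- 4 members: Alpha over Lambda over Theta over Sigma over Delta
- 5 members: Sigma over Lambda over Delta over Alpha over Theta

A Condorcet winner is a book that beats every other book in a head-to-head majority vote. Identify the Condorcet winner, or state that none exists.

Head-to-head results (15 members):
Delta vs Theta: Delta preferred on 3+3+5 = 11 ballots; Delta wins 11–4.
Delta vs Sigma: Delta is ranked higher on 3+3 = 6 ballots, Sigma on 9. Sigma wins 9–6.
Delta vs Alpha: Delta is ranked higher on 3+3+5 = 11 ballots, Alpha on 4. Delta wins 11–4.
Delta vs Lambda: Delta preferred on 3+3 = 6 ballots; Lambda wins 9–6.
Theta vs Sigma: Theta is ranked higher on 3+4 = 7 ballots, Sigma on 8. Sigma wins 8–7.
Theta vs Alpha: Theta preferred on 3 ballots; Alpha wins 12–3.
Theta vs Lambda: Theta is ranked higher on 3 ballots, Lambda on 12. Lambda wins 12–3.
Sigma vs Alpha: Sigma preferred on 3+5 = 8 ballots; Sigma wins 8–7.
Sigma vs Lambda: Sigma preferred on 3+5 = 8 ballots; Sigma wins 8–7.
Alpha vs Lambda: 3+4 = 7 for Alpha, 8 for Lambda — Lambda by 8–7.
Sigma wins every pairwise contest, so Sigma is the Condorcet winner.

Sigma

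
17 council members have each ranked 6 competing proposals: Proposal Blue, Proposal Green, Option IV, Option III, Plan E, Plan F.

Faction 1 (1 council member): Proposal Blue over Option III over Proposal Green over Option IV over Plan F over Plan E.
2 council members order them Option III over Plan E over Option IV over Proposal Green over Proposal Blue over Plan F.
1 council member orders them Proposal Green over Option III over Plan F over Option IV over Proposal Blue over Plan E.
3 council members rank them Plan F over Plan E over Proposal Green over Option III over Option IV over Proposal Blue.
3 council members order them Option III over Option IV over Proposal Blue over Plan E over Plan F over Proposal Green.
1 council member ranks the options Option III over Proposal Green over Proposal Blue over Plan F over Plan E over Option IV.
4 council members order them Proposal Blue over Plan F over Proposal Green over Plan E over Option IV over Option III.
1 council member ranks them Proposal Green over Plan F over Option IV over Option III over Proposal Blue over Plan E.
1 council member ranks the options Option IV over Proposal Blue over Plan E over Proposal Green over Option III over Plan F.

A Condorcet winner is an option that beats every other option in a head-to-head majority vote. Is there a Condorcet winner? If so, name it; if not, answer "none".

none

Check each pair by majority over 17 ballots:
Proposal Blue vs Proposal Green: Proposal Blue, 9–8.
Proposal Blue vs Option IV: Option IV wins 11–6.
Proposal Blue vs Option III: Option III wins 11–6.
Proposal Blue vs Plan E: Proposal Blue wins 12–5.
Proposal Blue vs Plan F: Proposal Blue wins 12–5.
Proposal Green vs Option IV: Proposal Green wins 11–6.
Proposal Green vs Option III: Proposal Green, 10–7.
Proposal Green–Plan E: Plan E 9–8.
Proposal Green vs Plan F: Plan F wins 10–7.
Option IV vs Option III: Option III, 11–6.
Option IV–Plan E: Plan E 10–7.
Option IV–Plan F: Plan F 10–7.
Option III vs Plan E: Option III wins 9–8.
Option III vs Plan F: Option III, 9–8.
Plan E vs Plan F: Plan F, 11–6.
No option is unbeaten: Proposal Blue loses to Option IV; Proposal Green loses to Proposal Blue; Option IV loses to Proposal Green; Option III loses to Proposal Green; Plan E loses to Proposal Blue; Plan F loses to Proposal Blue. In particular Proposal Blue > Proposal Green > Option IV > Proposal Blue is a majority cycle — no Condorcet winner exists.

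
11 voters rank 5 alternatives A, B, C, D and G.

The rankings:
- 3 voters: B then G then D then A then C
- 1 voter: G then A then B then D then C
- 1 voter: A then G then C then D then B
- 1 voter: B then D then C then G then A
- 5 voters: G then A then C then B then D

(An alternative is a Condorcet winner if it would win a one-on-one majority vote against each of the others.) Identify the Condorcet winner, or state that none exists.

G

Check each pair by majority over 11 ballots:
A–B: A 7–4.
A vs C: A, 10–1.
A–D: A 7–4.
A vs G: G, 10–1.
B vs C: C, 6–5.
B vs D: B, 10–1.
B vs G: G wins 7–4.
C vs D: C, 6–5.
C vs G: G, 10–1.
D vs G: G wins 10–1.
G defeats every rival head-to-head and is the Condorcet winner.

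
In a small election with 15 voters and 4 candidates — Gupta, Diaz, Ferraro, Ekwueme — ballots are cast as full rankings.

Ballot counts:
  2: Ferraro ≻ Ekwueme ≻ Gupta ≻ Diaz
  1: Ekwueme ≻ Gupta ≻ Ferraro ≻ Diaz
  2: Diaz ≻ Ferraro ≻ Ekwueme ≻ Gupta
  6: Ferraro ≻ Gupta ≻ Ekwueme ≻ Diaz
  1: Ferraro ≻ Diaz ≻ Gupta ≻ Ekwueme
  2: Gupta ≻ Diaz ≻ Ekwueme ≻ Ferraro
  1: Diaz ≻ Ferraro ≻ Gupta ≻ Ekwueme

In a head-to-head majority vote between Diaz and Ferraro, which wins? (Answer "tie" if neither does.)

Ballots ranking Diaz above Ferraro: 2 + 2 + 1 = 5.
Ballots ranking Ferraro above Diaz: 15 − 5 = 10.
Ferraro wins the head-to-head 10–5.

Ferraro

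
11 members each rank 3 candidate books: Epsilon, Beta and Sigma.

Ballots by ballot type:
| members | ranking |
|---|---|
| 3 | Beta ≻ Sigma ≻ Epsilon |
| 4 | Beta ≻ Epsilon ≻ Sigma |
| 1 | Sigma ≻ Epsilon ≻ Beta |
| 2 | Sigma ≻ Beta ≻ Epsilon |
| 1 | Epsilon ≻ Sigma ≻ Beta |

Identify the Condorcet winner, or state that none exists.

Beta

Pairwise majorities:
Epsilon vs Beta: Epsilon preferred on 1+1 = 2 ballots; Beta wins 9–2.
Epsilon vs Sigma: 5 to 6, Sigma.
Beta vs Sigma: Beta is ranked higher on 3+4 = 7 ballots, Sigma on 4. Beta wins 7–4.
Beta defeats every rival head-to-head and is the Condorcet winner.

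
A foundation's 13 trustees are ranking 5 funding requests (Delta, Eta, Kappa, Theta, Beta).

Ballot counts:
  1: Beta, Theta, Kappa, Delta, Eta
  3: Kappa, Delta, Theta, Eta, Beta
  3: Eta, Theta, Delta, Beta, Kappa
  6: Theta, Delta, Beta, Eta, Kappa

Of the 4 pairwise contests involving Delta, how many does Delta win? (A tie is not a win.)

3

Delta against each rival (13 reviewers):
Delta vs Eta: Delta, 10–3.
Delta vs Kappa: Delta is ranked higher on 3+6 = 9 ballots, Kappa on 4. Delta wins 9–4.
Delta vs Theta: 3 for Delta, 10 for Theta — Theta by 10–3.
Delta vs Beta: Delta, 12–1.
Delta beats Eta, Kappa, Beta; loses to Theta — 3 pairwise wins.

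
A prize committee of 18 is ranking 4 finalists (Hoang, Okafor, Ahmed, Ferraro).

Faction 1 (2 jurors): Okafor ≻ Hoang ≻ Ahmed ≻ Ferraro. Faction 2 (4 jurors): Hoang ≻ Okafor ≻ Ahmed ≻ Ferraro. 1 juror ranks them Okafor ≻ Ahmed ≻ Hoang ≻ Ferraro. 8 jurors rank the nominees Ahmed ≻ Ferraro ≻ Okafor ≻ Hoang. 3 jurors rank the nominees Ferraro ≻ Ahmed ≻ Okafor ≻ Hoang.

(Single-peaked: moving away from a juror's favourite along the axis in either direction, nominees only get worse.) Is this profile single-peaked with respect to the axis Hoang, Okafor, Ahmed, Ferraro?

Axis positions: Hoang=1, Okafor=2, Ahmed=3, Ferraro=4.
Faction 1 (peak Okafor at position 2): ranking walks positions 2-1-3-4, expanding outward from the peak — single-peaked.
Faction 2 (peak Hoang at position 1): ranking walks positions 1-2-3-4, expanding outward from the peak — single-peaked.
Faction 3 (peak Okafor at position 2): ranking walks positions 2-3-1-4, expanding outward from the peak — single-peaked.
Faction 4 (peak Ahmed at position 3): ranking walks positions 3-4-2-1, expanding outward from the peak — single-peaked.
Faction 5 (peak Ferraro at position 4): ranking walks positions 4-3-2-1, expanding outward from the peak — single-peaked.
Every ranking is single-peaked on this axis.

yes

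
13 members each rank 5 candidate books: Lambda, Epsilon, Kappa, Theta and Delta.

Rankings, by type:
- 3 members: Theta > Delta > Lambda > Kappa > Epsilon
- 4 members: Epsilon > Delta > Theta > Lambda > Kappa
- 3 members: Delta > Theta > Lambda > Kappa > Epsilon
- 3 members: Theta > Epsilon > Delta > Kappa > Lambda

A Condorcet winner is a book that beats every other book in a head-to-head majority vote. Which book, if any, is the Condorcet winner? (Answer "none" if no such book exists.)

Check each pair by majority over 13 ballots:
Lambda vs Epsilon: 6 to 7, Epsilon.
Lambda vs Kappa: 3+4+3 = 10 for Lambda, 3 for Kappa — Lambda by 10–3.
Lambda vs Theta: Lambda preferred on 0 ballots; Theta wins 13–0.
Lambda vs Delta: 0 to 13, Delta.
Epsilon vs Kappa: 4+3 = 7 for Epsilon, 6 for Kappa — Epsilon by 7–6.
Epsilon vs Theta: 4 to 9, Theta.
Epsilon vs Delta: Epsilon preferred on 4+3 = 7 ballots; Epsilon wins 7–6.
Kappa vs Theta: Kappa preferred on 0 ballots; Theta wins 13–0.
Kappa vs Delta: 0 to 13, Delta.
Theta vs Delta: 6 to 7, Delta.
Each book drops at least one matchup (Lambda loses to Epsilon; Epsilon loses to Theta; Kappa loses to Lambda; Theta loses to Delta; Delta loses to Epsilon); the cycle Epsilon > Delta > Theta > Epsilon rules out a Condorcet winner.

none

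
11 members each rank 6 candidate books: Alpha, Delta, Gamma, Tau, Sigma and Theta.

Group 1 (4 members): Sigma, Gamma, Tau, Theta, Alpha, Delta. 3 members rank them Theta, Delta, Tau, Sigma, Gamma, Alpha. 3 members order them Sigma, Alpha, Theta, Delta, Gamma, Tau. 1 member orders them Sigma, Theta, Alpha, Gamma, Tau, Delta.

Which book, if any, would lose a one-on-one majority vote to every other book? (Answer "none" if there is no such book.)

none

Pairwise majorities:
Alpha vs Delta: Alpha wins 8–3.
Alpha vs Gamma: Alpha is ranked higher on 3+1 = 4 ballots, Gamma on 7. Gamma wins 7–4.
Alpha vs Tau: Alpha preferred on 3+1 = 4 ballots; Tau wins 7–4.
Alpha–Sigma: Sigma 11–0.
Alpha vs Theta: Theta wins 8–3.
Delta vs Gamma: Delta, 6–5.
Delta vs Tau: Delta, 6–5.
Delta vs Sigma: Delta is ranked higher on 3 ballots, Sigma on 8. Sigma wins 8–3.
Delta–Theta: Theta 11–0.
Gamma vs Tau: Gamma preferred on 4+3+1 = 8 ballots; Gamma wins 8–3.
Gamma vs Sigma: Sigma wins 11–0.
Gamma vs Theta: Gamma preferred on 4 ballots; Theta wins 7–4.
Tau vs Sigma: 3 for Tau, 8 for Sigma — Sigma by 8–3.
Tau vs Theta: Theta wins 7–4.
Sigma vs Theta: Sigma wins 8–3.
Every book wins at least one matchup (Alpha beats Delta; Delta beats Gamma; Gamma beats Alpha; Tau beats Alpha; Sigma beats Alpha; Theta beats Alpha), so there is no Condorcet loser.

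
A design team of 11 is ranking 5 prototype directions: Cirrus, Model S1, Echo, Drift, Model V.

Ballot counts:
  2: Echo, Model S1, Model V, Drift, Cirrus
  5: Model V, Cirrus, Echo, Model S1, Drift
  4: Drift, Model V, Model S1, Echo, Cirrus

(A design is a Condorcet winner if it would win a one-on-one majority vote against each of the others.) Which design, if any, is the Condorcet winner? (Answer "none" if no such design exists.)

Pairwise majorities:
Cirrus vs Model S1: Model S1 wins 6–5.
Cirrus–Echo: Echo 6–5.
Cirrus–Drift: Drift 6–5.
Cirrus–Model V: Model V 11–0.
Model S1 vs Echo: Echo wins 7–4.
Model S1 vs Drift: Model S1, 7–4.
Model S1–Model V: Model V 9–2.
Echo–Drift: Echo 7–4.
Echo–Model V: Model V 9–2.
Drift–Model V: Model V 7–4.
Model V defeats every rival head-to-head and is the Condorcet winner.

Model V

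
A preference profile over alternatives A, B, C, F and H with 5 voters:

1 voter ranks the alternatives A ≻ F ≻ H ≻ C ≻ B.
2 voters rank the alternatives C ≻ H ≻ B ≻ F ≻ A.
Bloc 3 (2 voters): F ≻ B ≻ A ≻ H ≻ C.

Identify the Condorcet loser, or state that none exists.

none

Pairwise majorities:
A–B: B 4–1.
A vs C: A, 3–2.
A vs F: A is ranked higher on 1 ballot, F on 4. F wins 4–1.
A vs H: A, 3–2.
B vs C: C, 3–2.
B vs F: F wins 3–2.
B vs H: H wins 3–2.
C vs F: C is ranked higher on 2 ballots, F on 3. F wins 3–2.
C vs H: C is ranked higher on 2 ballots, H on 3. H wins 3–2.
F vs H: F, 3–2.
No alternative is winless: A beats C; B beats A; C beats B; F beats A; H beats B. There is no Condorcet loser.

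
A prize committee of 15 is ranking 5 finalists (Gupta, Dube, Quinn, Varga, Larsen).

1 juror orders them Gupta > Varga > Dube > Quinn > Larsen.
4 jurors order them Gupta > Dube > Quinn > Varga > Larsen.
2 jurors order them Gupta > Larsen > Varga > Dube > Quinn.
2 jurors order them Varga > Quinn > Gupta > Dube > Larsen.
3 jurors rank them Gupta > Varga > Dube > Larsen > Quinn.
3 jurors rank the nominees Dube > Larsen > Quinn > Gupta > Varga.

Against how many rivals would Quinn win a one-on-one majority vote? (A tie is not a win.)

Quinn against each rival (15 jurors):
Quinn vs Gupta: 2+3 = 5 for Quinn, 10 for Gupta — Gupta by 10–5.
Quinn vs Dube: Dube wins 13–2.
Quinn–Varga: Varga 8–7.
Quinn–Larsen: Larsen 8–7.
Quinn beats no one; loses to Gupta, Dube, Varga, Larsen — 0 pairwise wins.

0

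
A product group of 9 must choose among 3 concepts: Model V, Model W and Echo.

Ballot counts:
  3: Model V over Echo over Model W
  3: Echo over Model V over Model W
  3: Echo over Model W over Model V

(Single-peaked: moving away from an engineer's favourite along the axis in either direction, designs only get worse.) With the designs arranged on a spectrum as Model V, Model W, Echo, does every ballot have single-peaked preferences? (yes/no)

no

Axis positions: Model V=1, Model W=2, Echo=3.
Cluster 1: ranking walks positions 1-3-2; Echo is ranked above Model W even though Model W lies between Echo and the peak Model V on the axis — preferences dip and rise again. Not single-peaked.
Cluster 2: ranking walks positions 3-1-2; Model V is ranked above Model W even though Model W lies between Model V and the peak Echo on the axis — preferences dip and rise again. Not single-peaked.
Cluster 3 (peak Echo at position 3): ranking walks positions 3-2-1, expanding outward from the peak — single-peaked.
Cluster 1 violates single-peakedness, so the profile is not single-peaked on this axis.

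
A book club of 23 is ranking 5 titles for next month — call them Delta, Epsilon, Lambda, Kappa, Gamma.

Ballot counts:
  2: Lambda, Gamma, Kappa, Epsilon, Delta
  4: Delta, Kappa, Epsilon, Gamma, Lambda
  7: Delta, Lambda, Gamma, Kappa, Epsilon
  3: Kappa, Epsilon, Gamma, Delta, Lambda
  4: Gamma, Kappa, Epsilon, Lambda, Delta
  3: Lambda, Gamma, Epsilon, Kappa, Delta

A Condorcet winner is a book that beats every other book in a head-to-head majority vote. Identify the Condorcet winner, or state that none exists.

Pairwise majorities:
Delta vs Epsilon: Epsilon, 12–11.
Delta–Lambda: Delta 14–9.
Delta vs Kappa: Kappa wins 12–11.
Delta vs Gamma: Gamma, 12–11.
Epsilon vs Lambda: Lambda wins 12–11.
Epsilon vs Kappa: Kappa, 20–3.
Epsilon vs Gamma: Gamma, 16–7.
Lambda vs Kappa: Lambda wins 12–11.
Lambda vs Gamma: Lambda wins 12–11.
Kappa vs Gamma: Gamma wins 16–7.
Every book loses at least once (Delta loses to Epsilon; Epsilon loses to Lambda; Lambda loses to Delta; Kappa loses to Lambda; Gamma loses to Lambda). The majority relation contains the cycle Delta → Lambda → Epsilon → Delta, so there is no Condorcet winner.

none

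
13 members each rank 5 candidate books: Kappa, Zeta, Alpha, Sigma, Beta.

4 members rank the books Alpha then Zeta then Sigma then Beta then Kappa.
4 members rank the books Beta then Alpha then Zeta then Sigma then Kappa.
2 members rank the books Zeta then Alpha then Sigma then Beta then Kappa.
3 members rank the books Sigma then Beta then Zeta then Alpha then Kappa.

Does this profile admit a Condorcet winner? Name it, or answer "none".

Head-to-head results (13 members):
Kappa vs Zeta: Kappa preferred on 0 ballots; Zeta wins 13–0.
Kappa vs Alpha: Kappa is ranked higher on 0 ballots, Alpha on 13. Alpha wins 13–0.
Kappa vs Sigma: 0 for Kappa, 13 for Sigma — Sigma by 13–0.
Kappa vs Beta: 0 for Kappa, 13 for Beta — Beta by 13–0.
Zeta vs Alpha: Zeta preferred on 2+3 = 5 ballots; Alpha wins 8–5.
Zeta vs Sigma: 10 to 3, Zeta.
Zeta vs Beta: 4+2 = 6 for Zeta, 7 for Beta — Beta by 7–6.
Alpha vs Sigma: 4+4+2 = 10 for Alpha, 3 for Sigma — Alpha by 10–3.
Alpha vs Beta: 6 to 7, Beta.
Sigma vs Beta: Sigma preferred on 4+2+3 = 9 ballots; Sigma wins 9–4.
Each book drops at least one matchup (Kappa loses to Zeta; Zeta loses to Alpha; Alpha loses to Beta; Sigma loses to Zeta; Beta loses to Sigma); the cycle Zeta > Sigma > Beta > Zeta rules out a Condorcet winner.

none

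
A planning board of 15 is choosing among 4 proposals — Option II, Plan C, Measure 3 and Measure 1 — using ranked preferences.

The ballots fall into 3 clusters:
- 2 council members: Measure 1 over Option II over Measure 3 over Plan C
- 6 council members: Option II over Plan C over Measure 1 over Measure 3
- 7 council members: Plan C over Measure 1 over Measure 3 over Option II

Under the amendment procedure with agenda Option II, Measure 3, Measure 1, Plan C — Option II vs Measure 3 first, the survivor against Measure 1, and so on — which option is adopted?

Round 1: Option II vs Measure 3 — 8–7, Option II advances.
Round 2: Option II vs Measure 1 — 6–9, Measure 1 advances.
Round 3: Measure 1 vs Plan C — 2–13, Plan C advances.
The agenda winner is Plan C.

Plan C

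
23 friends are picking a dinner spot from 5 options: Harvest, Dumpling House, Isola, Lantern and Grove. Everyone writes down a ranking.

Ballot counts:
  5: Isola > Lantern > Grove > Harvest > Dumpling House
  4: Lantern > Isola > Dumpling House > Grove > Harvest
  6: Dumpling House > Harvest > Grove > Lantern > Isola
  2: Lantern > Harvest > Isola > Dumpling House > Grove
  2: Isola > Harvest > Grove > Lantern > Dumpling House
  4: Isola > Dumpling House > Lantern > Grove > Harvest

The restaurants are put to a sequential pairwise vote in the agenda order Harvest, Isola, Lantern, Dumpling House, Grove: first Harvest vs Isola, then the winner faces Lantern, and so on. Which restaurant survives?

Round 1: Harvest vs Isola — 8–15, Isola advances.
Round 2: Isola vs Lantern — 11–12, Lantern advances.
Round 3: Lantern vs Dumpling House — 13–10, Lantern advances.
Round 4: Lantern vs Grove — 15–8, Lantern advances.
Lantern survives the agenda.

Lantern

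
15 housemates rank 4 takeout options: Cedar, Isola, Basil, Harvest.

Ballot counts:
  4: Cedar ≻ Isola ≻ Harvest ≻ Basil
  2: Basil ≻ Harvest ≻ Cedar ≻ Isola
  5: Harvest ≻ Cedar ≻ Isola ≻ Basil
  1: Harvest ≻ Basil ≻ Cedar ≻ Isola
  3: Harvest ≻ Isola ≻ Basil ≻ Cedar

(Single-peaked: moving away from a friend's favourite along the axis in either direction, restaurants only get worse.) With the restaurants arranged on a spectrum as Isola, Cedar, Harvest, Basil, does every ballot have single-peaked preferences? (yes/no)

Axis positions: Isola=1, Cedar=2, Harvest=3, Basil=4.
Group 1 (peak Cedar at position 2): ranking walks positions 2-1-3-4, expanding outward from the peak — single-peaked.
Group 2 (peak Basil at position 4): ranking walks positions 4-3-2-1, expanding outward from the peak — single-peaked.
Group 3 (peak Harvest at position 3): ranking walks positions 3-2-1-4, expanding outward from the peak — single-peaked.
Group 4 (peak Harvest at position 3): ranking walks positions 3-4-2-1, expanding outward from the peak — single-peaked.
Group 5: ranking walks positions 3-1-4-2; Isola is ranked above Cedar even though Cedar lies between Isola and the peak Harvest on the axis — preferences dip and rise again. Not single-peaked.
Group 5 violates single-peakedness, so the profile is not single-peaked on this axis.

no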